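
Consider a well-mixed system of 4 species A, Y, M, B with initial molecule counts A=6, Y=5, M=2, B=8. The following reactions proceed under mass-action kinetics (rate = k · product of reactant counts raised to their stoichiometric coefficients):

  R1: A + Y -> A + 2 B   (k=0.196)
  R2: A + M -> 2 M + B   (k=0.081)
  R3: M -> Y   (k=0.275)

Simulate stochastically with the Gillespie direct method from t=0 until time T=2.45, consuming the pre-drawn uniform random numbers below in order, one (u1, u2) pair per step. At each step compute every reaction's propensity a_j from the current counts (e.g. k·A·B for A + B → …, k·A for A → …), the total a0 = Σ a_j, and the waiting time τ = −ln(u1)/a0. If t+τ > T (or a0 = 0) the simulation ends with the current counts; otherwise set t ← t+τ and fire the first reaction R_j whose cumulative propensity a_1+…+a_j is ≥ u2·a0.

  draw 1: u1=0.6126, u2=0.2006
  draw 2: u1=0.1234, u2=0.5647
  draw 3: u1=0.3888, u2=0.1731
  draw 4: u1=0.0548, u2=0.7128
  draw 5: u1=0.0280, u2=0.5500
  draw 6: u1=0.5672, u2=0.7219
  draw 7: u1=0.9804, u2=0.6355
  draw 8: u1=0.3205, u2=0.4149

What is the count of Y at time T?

t=0.000: A=6 Y=5 M=2 B=8
Draw 1: a1=5.880, a2=0.972, a3=0.550, a0=7.402; τ=−ln(0.6126)/7.402=0.066 → t=0.066; u2·a0=0.2006·7.402=1.485 ≤ a1=5.880 → R1 fires; A=6 Y=4 M=2 B=10
Draw 2: a1=4.704, a2=0.972, a3=0.550, a0=6.226; τ=−ln(0.1234)/6.226=0.336 → t=0.402; u2·a0=0.5647·6.226=3.516 ≤ a1=4.704 → R1 fires; A=6 Y=3 M=2 B=12
Draw 3: a1=3.528, a2=0.972, a3=0.550, a0=5.050; τ=−ln(0.3888)/5.050=0.187 → t=0.589; u2·a0=0.1731·5.050=0.874 ≤ a1=3.528 → R1 fires; A=6 Y=2 M=2 B=14
Draw 4: a1=2.352, a2=0.972, a3=0.550, a0=3.874; τ=−ln(0.0548)/3.874=0.750 → t=1.339; u2·a0=0.7128·3.874=2.761; a1=2.352 < 2.761 ≤ a1+a2=3.324 → R2 fires; A=5 Y=2 M=3 B=15
Draw 5: a1=1.960, a2=1.215, a3=0.825, a0=4.000; τ=−ln(0.0280)/4.000=0.894 → t=2.233; u2·a0=0.5500·4.000=2.200; a1=1.960 < 2.200 ≤ a1+a2=3.175 → R2 fires; A=4 Y=2 M=4 B=16
Draw 6: a1=1.568, a2=1.296, a3=1.100, a0=3.964; τ=−ln(0.5672)/3.964=0.143 → t=2.376; u2·a0=0.7219·3.964=2.862; a1=1.568 < 2.862 ≤ a1+a2=2.864 → R2 fires; A=3 Y=2 M=5 B=17
Draw 7: a1=1.176, a2=1.215, a3=1.375, a0=3.766; τ=−ln(0.9804)/3.766=0.005 → t=2.381; u2·a0=0.6355·3.766=2.393; a1+a2=2.391 < 2.393 ≤ a1+…+a3=3.766 → R3 fires; A=3 Y=3 M=4 B=17
Draw 8: a1=1.764, a2=0.972, a3=1.100, a0=3.836; τ=−ln(0.3205)/3.836=0.297 → t=2.678 > T=2.45: stop.
Read off Y at T=2.45: 3

Y at T = 3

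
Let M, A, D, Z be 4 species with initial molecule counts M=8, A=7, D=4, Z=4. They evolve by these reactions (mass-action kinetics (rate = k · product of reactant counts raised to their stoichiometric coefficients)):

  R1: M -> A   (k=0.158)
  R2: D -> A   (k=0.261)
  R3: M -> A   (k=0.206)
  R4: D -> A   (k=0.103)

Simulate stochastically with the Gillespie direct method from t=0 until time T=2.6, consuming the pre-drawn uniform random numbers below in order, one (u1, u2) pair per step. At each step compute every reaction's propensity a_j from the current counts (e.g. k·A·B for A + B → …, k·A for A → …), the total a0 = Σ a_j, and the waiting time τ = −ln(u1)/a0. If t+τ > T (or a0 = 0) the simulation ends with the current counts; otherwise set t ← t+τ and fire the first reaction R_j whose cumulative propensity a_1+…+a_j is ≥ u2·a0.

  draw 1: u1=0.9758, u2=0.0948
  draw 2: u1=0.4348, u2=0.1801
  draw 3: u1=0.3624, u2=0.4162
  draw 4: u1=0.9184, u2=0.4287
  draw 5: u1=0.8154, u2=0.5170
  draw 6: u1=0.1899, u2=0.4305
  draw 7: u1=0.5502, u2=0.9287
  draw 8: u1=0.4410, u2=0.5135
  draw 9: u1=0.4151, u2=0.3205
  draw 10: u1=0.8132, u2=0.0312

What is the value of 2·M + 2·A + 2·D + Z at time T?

Check how each reaction changes W = 2·M + 2·A + 2·D + Z (weight of products minus weight of reactants):
R1: M -> A: (2·1) − (2·1) = 2 − 2 = 0
R2: D -> A: (2·1) − (2·1) = 2 − 2 = 0
R3: M -> A: (2·1) − (2·1) = 2 − 2 = 0
R4: D -> A: (2·1) − (2·1) = 2 − 2 = 0
Every reaction leaves W unchanged, so W is conserved and no simulation is needed: W(T) = W(0) = 2·8 + 2·7 + 2·4 + 4 = 42

Value at T = 42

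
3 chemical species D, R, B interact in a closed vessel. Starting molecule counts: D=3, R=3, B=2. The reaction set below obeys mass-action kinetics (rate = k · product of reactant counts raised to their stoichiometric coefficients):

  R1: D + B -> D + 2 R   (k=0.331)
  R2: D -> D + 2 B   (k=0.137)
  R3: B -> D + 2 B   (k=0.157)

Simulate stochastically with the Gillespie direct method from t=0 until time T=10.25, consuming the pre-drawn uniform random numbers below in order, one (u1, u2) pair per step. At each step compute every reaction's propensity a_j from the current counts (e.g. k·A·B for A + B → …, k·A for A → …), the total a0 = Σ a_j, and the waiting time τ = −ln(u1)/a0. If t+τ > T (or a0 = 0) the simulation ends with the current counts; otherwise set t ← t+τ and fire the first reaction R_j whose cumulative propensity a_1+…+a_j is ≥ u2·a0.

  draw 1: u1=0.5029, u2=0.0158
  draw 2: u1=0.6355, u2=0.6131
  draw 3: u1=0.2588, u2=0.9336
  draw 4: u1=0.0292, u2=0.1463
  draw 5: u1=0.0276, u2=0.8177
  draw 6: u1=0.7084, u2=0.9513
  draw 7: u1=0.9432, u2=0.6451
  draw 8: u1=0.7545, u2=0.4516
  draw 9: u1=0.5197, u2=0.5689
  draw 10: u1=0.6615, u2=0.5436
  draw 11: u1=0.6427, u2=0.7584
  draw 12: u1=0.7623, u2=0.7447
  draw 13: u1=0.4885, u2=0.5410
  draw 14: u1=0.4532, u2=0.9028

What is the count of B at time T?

t=0.000: D=3 R=3 B=2
Draw 1: a1=1.986, a2=0.411, a3=0.314, a0=2.711; τ=−ln(0.5029)/2.711=0.254 → t=0.254; u2·a0=0.0158·2.711=0.043 ≤ a1=1.986 → R1 fires; D=3 R=5 B=1
Draw 2: a1=0.993, a2=0.411, a3=0.157, a0=1.561; τ=−ln(0.6355)/1.561=0.290 → t=0.544; u2·a0=0.6131·1.561=0.957 ≤ a1=0.993 → R1 fires; D=3 R=7 B=0
Draw 3: a1=0.000, a2=0.411, a3=0.000, a0=0.411; τ=−ln(0.2588)/0.411=3.289 → t=3.833; u2·a0=0.9336·0.411=0.384; a1=0.000 < 0.384 ≤ a1+a2=0.411 → R2 fires; D=3 R=7 B=2
Draw 4: a1=1.986, a2=0.411, a3=0.314, a0=2.711; τ=−ln(0.0292)/2.711=1.303 → t=5.136; u2·a0=0.1463·2.711=0.397 ≤ a1=1.986 → R1 fires; D=3 R=9 B=1
Draw 5: a1=0.993, a2=0.411, a3=0.157, a0=1.561; τ=−ln(0.0276)/1.561=2.300 → t=7.436; u2·a0=0.8177·1.561=1.276; a1=0.993 < 1.276 ≤ a1+a2=1.404 → R2 fires; D=3 R=9 B=3
Draw 6: a1=2.979, a2=0.411, a3=0.471, a0=3.861; τ=−ln(0.7084)/3.861=0.089 → t=7.525; u2·a0=0.9513·3.861=3.673; a1+a2=3.390 < 3.673 ≤ a1+…+a3=3.861 → R3 fires; D=4 R=9 B=4
Draw 7: a1=5.296, a2=0.548, a3=0.628, a0=6.472; τ=−ln(0.9432)/6.472=0.009 → t=7.534; u2·a0=0.6451·6.472=4.175 ≤ a1=5.296 → R1 fires; D=4 R=11 B=3
Draw 8: a1=3.972, a2=0.548, a3=0.471, a0=4.991; τ=−ln(0.7545)/4.991=0.056 → t=7.591; u2·a0=0.4516·4.991=2.254 ≤ a1=3.972 → R1 fires; D=4 R=13 B=2
Draw 9: a1=2.648, a2=0.548, a3=0.314, a0=3.510; τ=−ln(0.5197)/3.510=0.186 → t=7.777; u2·a0=0.5689·3.510=1.997 ≤ a1=2.648 → R1 fires; D=4 R=15 B=1
Draw 10: a1=1.324, a2=0.548, a3=0.157, a0=2.029; τ=−ln(0.6615)/2.029=0.204 → t=7.981; u2·a0=0.5436·2.029=1.103 ≤ a1=1.324 → R1 fires; D=4 R=17 B=0
Draw 11: a1=0.000, a2=0.548, a3=0.000, a0=0.548; τ=−ln(0.6427)/0.548=0.807 → t=8.788; u2·a0=0.7584·0.548=0.416; a1=0.000 < 0.416 ≤ a1+a2=0.548 → R2 fires; D=4 R=17 B=2
Draw 12: a1=2.648, a2=0.548, a3=0.314, a0=3.510; τ=−ln(0.7623)/3.510=0.077 → t=8.865; u2·a0=0.7447·3.510=2.614 ≤ a1=2.648 → R1 fires; D=4 R=19 B=1
Draw 13: a1=1.324, a2=0.548, a3=0.157, a0=2.029; τ=−ln(0.4885)/2.029=0.353 → t=9.218; u2·a0=0.5410·2.029=1.098 ≤ a1=1.324 → R1 fires; D=4 R=21 B=0
Draw 14: a1=0.000, a2=0.548, a3=0.000, a0=0.548; τ=−ln(0.4532)/0.548=1.444 → t=10.662 > T=10.25: stop.
Read off B at T=10.25: 0

B at T = 0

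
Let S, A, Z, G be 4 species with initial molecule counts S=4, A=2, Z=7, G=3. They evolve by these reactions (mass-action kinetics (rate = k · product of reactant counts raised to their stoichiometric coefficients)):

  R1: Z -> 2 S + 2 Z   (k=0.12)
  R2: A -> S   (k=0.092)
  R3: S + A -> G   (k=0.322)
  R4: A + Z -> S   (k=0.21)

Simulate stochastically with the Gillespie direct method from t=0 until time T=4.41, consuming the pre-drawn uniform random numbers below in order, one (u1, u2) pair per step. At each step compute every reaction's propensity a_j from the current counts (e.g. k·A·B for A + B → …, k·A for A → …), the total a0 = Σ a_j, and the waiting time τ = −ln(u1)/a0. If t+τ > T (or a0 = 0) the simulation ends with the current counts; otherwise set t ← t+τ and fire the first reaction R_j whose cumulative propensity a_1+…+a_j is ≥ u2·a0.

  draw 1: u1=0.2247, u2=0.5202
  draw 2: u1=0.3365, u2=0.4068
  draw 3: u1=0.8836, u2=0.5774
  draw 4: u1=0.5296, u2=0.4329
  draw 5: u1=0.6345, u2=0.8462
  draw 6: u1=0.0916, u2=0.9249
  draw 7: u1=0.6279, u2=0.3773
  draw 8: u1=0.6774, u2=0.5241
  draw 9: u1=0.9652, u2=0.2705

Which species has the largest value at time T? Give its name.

t=0.000: S=4 A=2 Z=7 G=3
Draw 1: a1=0.840, a2=0.184, a3=2.576, a4=2.940, a0=6.540; τ=−ln(0.2247)/6.540=0.228 → t=0.228; u2·a0=0.5202·6.540=3.402; a1+a2=1.024 < 3.402 ≤ a1+…+a3=3.600 → R3 fires; S=3 A=1 Z=7 G=4
Draw 2: a1=0.840, a2=0.092, a3=0.966, a4=1.470, a0=3.368; τ=−ln(0.3365)/3.368=0.323 → t=0.552; u2·a0=0.4068·3.368=1.370; a1+a2=0.932 < 1.370 ≤ a1+…+a3=1.898 → R3 fires; S=2 A=0 Z=7 G=5
Draw 3: a1=0.840, a2=0.000, a3=0.000, a4=0.000, a0=0.840; τ=−ln(0.8836)/0.840=0.147 → t=0.699; u2·a0=0.5774·0.840=0.485 ≤ a1=0.840 → R1 fires; S=4 A=0 Z=8 G=5
Draw 4: a1=0.960, a2=0.000, a3=0.000, a4=0.000, a0=0.960; τ=−ln(0.5296)/0.960=0.662 → t=1.361; u2·a0=0.4329·0.960=0.416 ≤ a1=0.960 → R1 fires; S=6 A=0 Z=9 G=5
Draw 5: a1=1.080, a2=0.000, a3=0.000, a4=0.000, a0=1.080; τ=−ln(0.6345)/1.080=0.421 → t=1.782; u2·a0=0.8462·1.080=0.914 ≤ a1=1.080 → R1 fires; S=8 A=0 Z=10 G=5
Draw 6: a1=1.200, a2=0.000, a3=0.000, a4=0.000, a0=1.200; τ=−ln(0.0916)/1.200=1.992 → t=3.774; u2·a0=0.9249·1.200=1.110 ≤ a1=1.200 → R1 fires; S=10 A=0 Z=11 G=5
Draw 7: a1=1.320, a2=0.000, a3=0.000, a4=0.000, a0=1.320; τ=−ln(0.6279)/1.320=0.353 → t=4.127; u2·a0=0.3773·1.320=0.498 ≤ a1=1.320 → R1 fires; S=12 A=0 Z=12 G=5
Draw 8: a1=1.440, a2=0.000, a3=0.000, a4=0.000, a0=1.440; τ=−ln(0.6774)/1.440=0.270 → t=4.397; u2·a0=0.5241·1.440=0.755 ≤ a1=1.440 → R1 fires; S=14 A=0 Z=13 G=5
Draw 9: a1=1.560, a2=0.000, a3=0.000, a4=0.000, a0=1.560; τ=−ln(0.9652)/1.560=0.023 → t=4.420 > T=4.41: stop.
At T=4.41: S=14 A=0 Z=13 G=5; the largest is S.

Dominant species at T: S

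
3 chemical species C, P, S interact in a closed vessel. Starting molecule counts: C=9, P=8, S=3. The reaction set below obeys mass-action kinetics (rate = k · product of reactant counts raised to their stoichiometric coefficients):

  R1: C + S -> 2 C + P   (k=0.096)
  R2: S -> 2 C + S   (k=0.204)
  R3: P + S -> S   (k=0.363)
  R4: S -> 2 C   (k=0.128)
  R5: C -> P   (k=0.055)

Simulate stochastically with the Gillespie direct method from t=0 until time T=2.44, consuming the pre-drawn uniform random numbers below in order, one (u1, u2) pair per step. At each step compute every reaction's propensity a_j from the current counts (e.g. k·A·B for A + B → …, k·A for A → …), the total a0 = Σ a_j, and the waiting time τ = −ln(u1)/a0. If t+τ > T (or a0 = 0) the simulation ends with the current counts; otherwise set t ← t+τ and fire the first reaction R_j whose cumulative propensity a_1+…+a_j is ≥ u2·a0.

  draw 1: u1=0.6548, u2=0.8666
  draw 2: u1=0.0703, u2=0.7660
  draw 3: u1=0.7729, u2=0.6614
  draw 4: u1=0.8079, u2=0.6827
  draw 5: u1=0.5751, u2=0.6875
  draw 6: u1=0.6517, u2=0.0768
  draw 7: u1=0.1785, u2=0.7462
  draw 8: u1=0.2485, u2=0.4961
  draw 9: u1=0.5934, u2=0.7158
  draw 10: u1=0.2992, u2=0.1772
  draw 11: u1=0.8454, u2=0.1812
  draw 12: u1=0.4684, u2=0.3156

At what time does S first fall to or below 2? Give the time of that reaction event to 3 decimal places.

Threshold first reached at t = 0.430

t=0.000: C=9 P=8 S=3
Draw 1: a1=2.592, a2=0.612, a3=8.712, a4=0.384, a5=0.495, a0=12.795; τ=−ln(0.6548)/12.795=0.033 → t=0.033; u2·a0=0.8666·12.795=11.088; a1+a2=3.204 < 11.088 ≤ a1+…+a3=11.916 → R3 fires; C=9 P=7 S=3
Draw 2: a1=2.592, a2=0.612, a3=7.623, a4=0.384, a5=0.495, a0=11.706; τ=−ln(0.0703)/11.706=0.227 → t=0.260; u2·a0=0.7660·11.706=8.967; a1+a2=3.204 < 8.967 ≤ a1+…+a3=10.827 → R3 fires; C=9 P=6 S=3
Draw 3: a1=2.592, a2=0.612, a3=6.534, a4=0.384, a5=0.495, a0=10.617; τ=−ln(0.7729)/10.617=0.024 → t=0.284; u2·a0=0.6614·10.617=7.022; a1+a2=3.204 < 7.022 ≤ a1+…+a3=9.738 → R3 fires; C=9 P=5 S=3
Draw 4: a1=2.592, a2=0.612, a3=5.445, a4=0.384, a5=0.495, a0=9.528; τ=−ln(0.8079)/9.528=0.022 → t=0.307; u2·a0=0.6827·9.528=6.505; a1+a2=3.204 < 6.505 ≤ a1+…+a3=8.649 → R3 fires; C=9 P=4 S=3
Draw 5: a1=2.592, a2=0.612, a3=4.356, a4=0.384, a5=0.495, a0=8.439; τ=−ln(0.5751)/8.439=0.066 → t=0.372; u2·a0=0.6875·8.439=5.802; a1+a2=3.204 < 5.802 ≤ a1+…+a3=7.560 → R3 fires; C=9 P=3 S=3
Draw 6: a1=2.592, a2=0.612, a3=3.267, a4=0.384, a5=0.495, a0=7.350; τ=−ln(0.6517)/7.350=0.058 → t=0.430; u2·a0=0.0768·7.350=0.564 ≤ a1=2.592 → R1 fires; C=10 P=4 S=2
Draw 7: a1=1.920, a2=0.408, a3=2.904, a4=0.256, a5=0.550, a0=6.038; τ=−ln(0.1785)/6.038=0.285 → t=0.716; u2·a0=0.7462·6.038=4.506; a1+a2=2.328 < 4.506 ≤ a1+…+a3=5.232 → R3 fires; C=10 P=3 S=2
Draw 8: a1=1.920, a2=0.408, a3=2.178, a4=0.256, a5=0.550, a0=5.312; τ=−ln(0.2485)/5.312=0.262 → t=0.978; u2·a0=0.4961·5.312=2.635; a1+a2=2.328 < 2.635 ≤ a1+…+a3=4.506 → R3 fires; C=10 P=2 S=2
Draw 9: a1=1.920, a2=0.408, a3=1.452, a4=0.256, a5=0.550, a0=4.586; τ=−ln(0.5934)/4.586=0.114 → t=1.092; u2·a0=0.7158·4.586=3.283; a1+a2=2.328 < 3.283 ≤ a1+…+a3=3.780 → R3 fires; C=10 P=1 S=2
Draw 10: a1=1.920, a2=0.408, a3=0.726, a4=0.256, a5=0.550, a0=3.860; τ=−ln(0.2992)/3.860=0.313 → t=1.404; u2·a0=0.1772·3.860=0.684 ≤ a1=1.920 → R1 fires; C=11 P=2 S=1
Draw 11: a1=1.056, a2=0.204, a3=0.726, a4=0.128, a5=0.605, a0=2.719; τ=−ln(0.8454)/2.719=0.062 → t=1.466; u2·a0=0.1812·2.719=0.493 ≤ a1=1.056 → R1 fires; C=12 P=3 S=0
Draw 12: a1=0.000, a2=0.000, a3=0.000, a4=0.000, a5=0.660, a0=0.660; τ=−ln(0.4684)/0.660=1.149 → t=2.615 > T=2.44: stop.
S first becomes ≤ 2 when it reaches 2 at the event at t=0.430.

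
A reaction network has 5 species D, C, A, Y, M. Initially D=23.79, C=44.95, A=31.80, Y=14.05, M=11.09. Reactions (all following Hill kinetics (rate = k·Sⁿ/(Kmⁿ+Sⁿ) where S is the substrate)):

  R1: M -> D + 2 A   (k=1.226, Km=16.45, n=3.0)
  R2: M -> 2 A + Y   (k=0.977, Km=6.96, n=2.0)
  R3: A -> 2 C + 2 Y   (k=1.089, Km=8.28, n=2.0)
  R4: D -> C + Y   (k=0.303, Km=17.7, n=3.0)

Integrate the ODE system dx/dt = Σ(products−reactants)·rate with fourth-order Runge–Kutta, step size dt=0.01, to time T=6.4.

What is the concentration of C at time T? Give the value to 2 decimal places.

C at T = 59.46

RK4 with dt=0.01: 640 steps to T=6.4. Trajectory (selected grid times):
t=0.00: D=23.79 C=44.95 A=31.80 Y=14.05 M=11.09
t=0.71: D=23.83 C=46.55 A=32.43 Y=16.14 M=10.41
t=1.42: D=23.84 C=48.16 A=32.97 Y=18.22 M=9.78
t=2.13: D=23.83 C=49.77 A=33.42 Y=20.28 M=9.19
t=2.84: D=23.79 C=51.38 A=33.80 Y=22.32 M=8.64
t=3.56: D=23.74 C=53.01 A=34.09 Y=24.37 M=8.12
t=4.27: D=23.68 C=54.62 A=34.32 Y=26.37 M=7.64
t=4.98: D=23.60 C=56.24 A=34.47 Y=28.35 M=7.20
t=5.69: D=23.51 C=57.85 A=34.56 Y=30.31 M=6.79
t=6.40: D=23.41 C=59.46 A=34.59 Y=32.26 M=6.41
Read off C at T=6.4: 59.46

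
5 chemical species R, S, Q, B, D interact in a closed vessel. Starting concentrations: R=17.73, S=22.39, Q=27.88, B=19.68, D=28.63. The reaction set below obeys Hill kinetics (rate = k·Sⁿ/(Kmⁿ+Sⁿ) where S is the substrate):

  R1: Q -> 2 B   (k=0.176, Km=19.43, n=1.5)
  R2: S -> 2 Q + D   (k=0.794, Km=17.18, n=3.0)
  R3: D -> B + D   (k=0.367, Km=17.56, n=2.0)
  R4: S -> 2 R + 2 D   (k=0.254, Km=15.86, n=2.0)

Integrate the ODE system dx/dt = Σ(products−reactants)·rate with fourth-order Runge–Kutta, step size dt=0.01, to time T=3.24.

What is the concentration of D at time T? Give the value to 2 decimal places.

RK4 with dt=0.01: 324 steps to T=3.24. Trajectory (selected grid times):
t=0.00: R=17.73 S=22.39 Q=27.88 B=19.68 D=28.63
t=0.36: R=17.85 S=22.13 Q=28.23 B=19.86 D=28.95
t=0.72: R=17.97 S=21.88 Q=28.58 B=20.03 D=29.26
t=1.08: R=18.09 S=21.63 Q=28.92 B=20.21 D=29.57
t=1.44: R=18.21 S=21.38 Q=29.26 B=20.39 D=29.88
t=1.80: R=18.33 S=21.13 Q=29.59 B=20.57 D=30.18
t=2.16: R=18.44 S=20.89 Q=29.92 B=20.76 D=30.49
t=2.52: R=18.56 S=20.65 Q=30.24 B=20.94 D=30.78
t=2.88: R=18.67 S=20.41 Q=30.56 B=21.12 D=31.08
t=3.24: R=18.79 S=20.18 Q=30.87 B=21.31 D=31.37
Read off D at T=3.24: 31.37

D at T = 31.37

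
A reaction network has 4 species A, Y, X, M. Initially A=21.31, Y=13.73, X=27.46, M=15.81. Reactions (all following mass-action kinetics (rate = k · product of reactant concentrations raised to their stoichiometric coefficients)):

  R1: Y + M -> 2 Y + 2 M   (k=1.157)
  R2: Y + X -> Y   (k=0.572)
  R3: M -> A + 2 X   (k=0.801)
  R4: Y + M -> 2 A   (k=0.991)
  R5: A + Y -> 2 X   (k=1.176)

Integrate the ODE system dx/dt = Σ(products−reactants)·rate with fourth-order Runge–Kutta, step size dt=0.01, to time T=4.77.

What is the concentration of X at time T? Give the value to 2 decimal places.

X at T = 79.69

RK4 with dt=0.01: 477 steps to T=4.77. Trajectory (selected grid times):
t=0.00: A=21.31 Y=13.73 X=27.46 M=15.81
t=0.53: A=29.74 Y=0.00 X=57.77 M=11.34
t=1.06: A=33.67 Y=0.00 X=65.62 M=7.42
t=1.59: A=36.23 Y=0.00 X=70.75 M=4.85
t=2.12: A=37.91 Y=0.00 X=74.11 M=3.17
t=2.65: A=39.01 Y=0.00 X=76.30 M=2.08
t=3.18: A=39.73 Y=0.00 X=77.74 M=1.36
t=3.71: A=40.20 Y=0.00 X=78.68 M=0.89
t=4.24: A=40.50 Y=0.00 X=79.29 M=0.58
t=4.77: A=40.70 Y=0.00 X=79.69 M=0.38
Read off X at T=4.77: 79.69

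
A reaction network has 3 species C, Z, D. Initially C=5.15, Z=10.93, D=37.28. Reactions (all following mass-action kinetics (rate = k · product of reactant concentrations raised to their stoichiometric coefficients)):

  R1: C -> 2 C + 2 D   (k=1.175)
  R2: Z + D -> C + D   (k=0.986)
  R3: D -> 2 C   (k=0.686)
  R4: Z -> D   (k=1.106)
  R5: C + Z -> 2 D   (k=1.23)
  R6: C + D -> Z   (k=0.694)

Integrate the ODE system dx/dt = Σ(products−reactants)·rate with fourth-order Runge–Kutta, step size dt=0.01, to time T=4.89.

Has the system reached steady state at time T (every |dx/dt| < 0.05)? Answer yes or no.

Steady state at T: yes

RK4 with dt=0.01: 489 steps to T=4.89. Trajectory (selected grid times):
t=0.00: C=5.15 Z=10.93 D=37.28
t=0.54: C=4.67 Z=2.28 D=14.09
t=1.09: C=3.97 Z=1.74 D=9.44
t=1.63: C=3.73 Z=1.54 D=8.00
t=2.17: C=3.64 Z=1.46 D=7.44
t=2.72: C=3.60 Z=1.43 D=7.20
t=3.26: C=3.58 Z=1.41 D=7.10
t=3.80: C=3.57 Z=1.41 D=7.06
t=4.35: C=3.57 Z=1.40 D=7.04
t=4.89: C=3.57 Z=1.40 D=7.03
Rates at T: R1=4.1914, R2=9.7161, R3=4.8248, R4=1.5496, R5=6.1472, R6=17.4115
dx/dt at T (Σ net stoichiometry × rate): C=-0.0016, Z=-0.0014, D=-0.0095
Largest |dx/dt| is |-0.0095| (D) < 0.05 → steady.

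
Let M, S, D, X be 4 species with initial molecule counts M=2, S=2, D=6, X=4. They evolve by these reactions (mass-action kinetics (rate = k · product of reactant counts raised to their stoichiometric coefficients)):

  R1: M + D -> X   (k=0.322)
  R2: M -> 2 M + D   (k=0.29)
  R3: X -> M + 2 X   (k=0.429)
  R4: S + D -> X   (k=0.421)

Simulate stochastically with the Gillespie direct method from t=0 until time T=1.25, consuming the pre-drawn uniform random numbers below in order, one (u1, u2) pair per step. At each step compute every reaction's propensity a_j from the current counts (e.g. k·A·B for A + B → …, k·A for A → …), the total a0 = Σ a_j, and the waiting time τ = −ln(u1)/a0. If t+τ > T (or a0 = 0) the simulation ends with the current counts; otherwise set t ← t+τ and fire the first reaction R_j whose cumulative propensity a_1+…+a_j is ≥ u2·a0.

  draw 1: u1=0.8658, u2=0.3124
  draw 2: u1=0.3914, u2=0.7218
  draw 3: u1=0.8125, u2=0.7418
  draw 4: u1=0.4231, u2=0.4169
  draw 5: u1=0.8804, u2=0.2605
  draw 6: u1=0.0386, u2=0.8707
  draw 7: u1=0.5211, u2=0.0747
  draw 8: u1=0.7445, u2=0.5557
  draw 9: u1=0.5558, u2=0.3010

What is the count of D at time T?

D at T = 1

t=0.000: M=2 S=2 D=6 X=4
Draw 1: a1=3.864, a2=0.580, a3=1.716, a4=5.052, a0=11.212; τ=−ln(0.8658)/11.212=0.013 → t=0.013; u2·a0=0.3124·11.212=3.503 ≤ a1=3.864 → R1 fires; M=1 S=2 D=5 X=5
Draw 2: a1=1.610, a2=0.290, a3=2.145, a4=4.210, a0=8.255; τ=−ln(0.3914)/8.255=0.114 → t=0.126; u2·a0=0.7218·8.255=5.958; a1+…+a3=4.045 < 5.958 ≤ a1+…+a4=8.255 → R4 fires; M=1 S=1 D=4 X=6
Draw 3: a1=1.288, a2=0.290, a3=2.574, a4=1.684, a0=5.836; τ=−ln(0.8125)/5.836=0.036 → t=0.162; u2·a0=0.7418·5.836=4.329; a1+…+a3=4.152 < 4.329 ≤ a1+…+a4=5.836 → R4 fires; M=1 S=0 D=3 X=7
Draw 4: a1=0.966, a2=0.290, a3=3.003, a4=0.000, a0=4.259; τ=−ln(0.4231)/4.259=0.202 → t=0.364; u2·a0=0.4169·4.259=1.776; a1+a2=1.256 < 1.776 ≤ a1+…+a3=4.259 → R3 fires; M=2 S=0 D=3 X=8
Draw 5: a1=1.932, a2=0.580, a3=3.432, a4=0.000, a0=5.944; τ=−ln(0.8804)/5.944=0.021 → t=0.385; u2·a0=0.2605·5.944=1.548 ≤ a1=1.932 → R1 fires; M=1 S=0 D=2 X=9
Draw 6: a1=0.644, a2=0.290, a3=3.861, a4=0.000, a0=4.795; τ=−ln(0.0386)/4.795=0.679 → t=1.064; u2·a0=0.8707·4.795=4.175; a1+a2=0.934 < 4.175 ≤ a1+…+a3=4.795 → R3 fires; M=2 S=0 D=2 X=10
Draw 7: a1=1.288, a2=0.580, a3=4.290, a4=0.000, a0=6.158; τ=−ln(0.5211)/6.158=0.106 → t=1.170; u2·a0=0.0747·6.158=0.460 ≤ a1=1.288 → R1 fires; M=1 S=0 D=1 X=11
Draw 8: a1=0.322, a2=0.290, a3=4.719, a4=0.000, a0=5.331; τ=−ln(0.7445)/5.331=0.055 → t=1.225; u2·a0=0.5557·5.331=2.962; a1+a2=0.612 < 2.962 ≤ a1+…+a3=5.331 → R3 fires; M=2 S=0 D=1 X=12
Draw 9: a1=0.644, a2=0.580, a3=5.148, a4=0.000, a0=6.372; τ=−ln(0.5558)/6.372=0.092 → t=1.318 > T=1.25: stop.
Read off D at T=1.25: 1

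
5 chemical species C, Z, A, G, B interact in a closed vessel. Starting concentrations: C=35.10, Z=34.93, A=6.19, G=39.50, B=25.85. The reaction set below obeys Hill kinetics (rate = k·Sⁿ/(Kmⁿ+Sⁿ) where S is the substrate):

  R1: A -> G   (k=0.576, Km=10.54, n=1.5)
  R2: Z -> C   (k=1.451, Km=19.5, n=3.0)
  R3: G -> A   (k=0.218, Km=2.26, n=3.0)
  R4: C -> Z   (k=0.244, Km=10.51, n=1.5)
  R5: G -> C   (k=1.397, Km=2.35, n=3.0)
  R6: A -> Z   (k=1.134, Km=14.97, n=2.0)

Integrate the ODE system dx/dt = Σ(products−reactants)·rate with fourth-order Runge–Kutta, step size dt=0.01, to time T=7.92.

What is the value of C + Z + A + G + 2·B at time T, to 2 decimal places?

Value at T = 167.42

Check how each reaction changes W = C + Z + A + G + 2·B (weight of products minus weight of reactants):
R1: A -> G: (1·1) − (1·1) = 1 − 1 = 0
R2: Z -> C: (1·1) − (1·1) = 1 − 1 = 0
R3: G -> A: (1·1) − (1·1) = 1 − 1 = 0
R4: C -> Z: (1·1) − (1·1) = 1 − 1 = 0
R5: G -> C: (1·1) − (1·1) = 1 − 1 = 0
R6: A -> Z: (1·1) − (1·1) = 1 − 1 = 0
Every reaction leaves W unchanged, so W is conserved and no simulation is needed: W(T) = W(0) = 35.10 + 34.93 + 6.19 + 39.50 + 2·25.85 = 167.42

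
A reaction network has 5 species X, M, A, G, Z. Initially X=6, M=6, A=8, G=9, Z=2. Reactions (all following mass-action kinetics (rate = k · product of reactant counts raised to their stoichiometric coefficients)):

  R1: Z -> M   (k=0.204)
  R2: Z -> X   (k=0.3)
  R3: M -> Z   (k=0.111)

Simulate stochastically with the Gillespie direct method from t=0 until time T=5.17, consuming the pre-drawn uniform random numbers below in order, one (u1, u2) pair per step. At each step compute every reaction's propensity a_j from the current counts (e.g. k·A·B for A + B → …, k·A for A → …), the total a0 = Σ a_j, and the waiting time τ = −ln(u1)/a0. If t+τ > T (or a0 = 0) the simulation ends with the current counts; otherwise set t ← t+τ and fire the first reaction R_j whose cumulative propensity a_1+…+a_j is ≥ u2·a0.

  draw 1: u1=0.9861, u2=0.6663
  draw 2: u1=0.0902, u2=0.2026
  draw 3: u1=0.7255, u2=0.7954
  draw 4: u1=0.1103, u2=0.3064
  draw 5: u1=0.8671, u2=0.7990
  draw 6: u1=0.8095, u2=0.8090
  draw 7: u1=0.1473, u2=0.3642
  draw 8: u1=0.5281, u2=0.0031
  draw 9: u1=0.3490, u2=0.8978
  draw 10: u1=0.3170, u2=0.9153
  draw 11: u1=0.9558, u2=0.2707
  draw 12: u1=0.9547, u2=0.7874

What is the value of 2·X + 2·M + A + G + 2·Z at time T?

Check how each reaction changes W = 2·X + 2·M + A + G + 2·Z (weight of products minus weight of reactants):
R1: Z -> M: (2·1) − (2·1) = 2 − 2 = 0
R2: Z -> X: (2·1) − (2·1) = 2 − 2 = 0
R3: M -> Z: (2·1) − (2·1) = 2 − 2 = 0
Every reaction leaves W unchanged, so W is conserved and no simulation is needed: W(T) = W(0) = 2·6 + 2·6 + 8 + 9 + 2·2 = 45

Value at T = 45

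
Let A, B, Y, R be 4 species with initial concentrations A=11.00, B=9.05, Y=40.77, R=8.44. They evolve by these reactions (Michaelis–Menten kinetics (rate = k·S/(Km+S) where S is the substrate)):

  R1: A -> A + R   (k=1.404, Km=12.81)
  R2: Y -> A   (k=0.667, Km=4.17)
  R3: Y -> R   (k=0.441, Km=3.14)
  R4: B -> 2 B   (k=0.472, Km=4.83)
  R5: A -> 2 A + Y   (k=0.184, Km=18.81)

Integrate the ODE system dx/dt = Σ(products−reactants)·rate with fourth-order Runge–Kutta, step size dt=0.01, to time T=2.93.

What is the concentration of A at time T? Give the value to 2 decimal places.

A at T = 12.98

RK4 with dt=0.01: 293 steps to T=2.93. Trajectory (selected grid times):
t=0.00: A=11.00 B=9.05 Y=40.77 R=8.44
t=0.33: A=11.22 B=9.15 Y=40.46 R=8.79
t=0.65: A=11.44 B=9.25 Y=40.16 R=9.13
t=0.98: A=11.66 B=9.35 Y=39.84 R=9.49
t=1.30: A=11.88 B=9.45 Y=39.54 R=9.83
t=1.63: A=12.10 B=9.56 Y=39.23 R=10.19
t=1.95: A=12.31 B=9.66 Y=38.93 R=10.54
t=2.28: A=12.54 B=9.76 Y=38.62 R=10.90
t=2.60: A=12.75 B=9.86 Y=38.32 R=11.26
t=2.93: A=12.98 B=9.97 Y=38.02 R=11.62
Read off A at T=2.93: 12.98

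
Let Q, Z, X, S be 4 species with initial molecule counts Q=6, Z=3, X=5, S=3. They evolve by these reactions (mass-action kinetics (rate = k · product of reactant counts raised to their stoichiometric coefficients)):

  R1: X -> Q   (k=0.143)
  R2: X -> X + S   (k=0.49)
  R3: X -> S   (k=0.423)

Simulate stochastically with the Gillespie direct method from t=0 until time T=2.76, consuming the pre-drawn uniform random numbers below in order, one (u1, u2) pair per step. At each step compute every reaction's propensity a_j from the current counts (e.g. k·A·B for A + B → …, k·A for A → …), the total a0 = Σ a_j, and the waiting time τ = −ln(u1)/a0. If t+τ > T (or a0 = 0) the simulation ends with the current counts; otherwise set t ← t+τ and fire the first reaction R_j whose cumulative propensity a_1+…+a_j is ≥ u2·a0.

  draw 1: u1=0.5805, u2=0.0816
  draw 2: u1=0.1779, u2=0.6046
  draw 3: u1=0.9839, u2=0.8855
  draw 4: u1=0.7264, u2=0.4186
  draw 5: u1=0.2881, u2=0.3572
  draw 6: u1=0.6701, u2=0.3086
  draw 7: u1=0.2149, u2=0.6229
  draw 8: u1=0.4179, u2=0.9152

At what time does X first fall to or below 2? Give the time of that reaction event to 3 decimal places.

t=0.000: Q=6 Z=3 X=5 S=3
Draw 1: a1=0.715, a2=2.450, a3=2.115, a0=5.280; τ=−ln(0.5805)/5.280=0.103 → t=0.103; u2·a0=0.0816·5.280=0.431 ≤ a1=0.715 → R1 fires; Q=7 Z=3 X=4 S=3
Draw 2: a1=0.572, a2=1.960, a3=1.692, a0=4.224; τ=−ln(0.1779)/4.224=0.409 → t=0.512; u2·a0=0.6046·4.224=2.554; a1+a2=2.532 < 2.554 ≤ a1+…+a3=4.224 → R3 fires; Q=7 Z=3 X=3 S=4
Draw 3: a1=0.429, a2=1.470, a3=1.269, a0=3.168; τ=−ln(0.9839)/3.168=0.005 → t=0.517; u2·a0=0.8855·3.168=2.805; a1+a2=1.899 < 2.805 ≤ a1+…+a3=3.168 → R3 fires; Q=7 Z=3 X=2 S=5
Draw 4: a1=0.286, a2=0.980, a3=0.846, a0=2.112; τ=−ln(0.7264)/2.112=0.151 → t=0.668; u2·a0=0.4186·2.112=0.884; a1=0.286 < 0.884 ≤ a1+a2=1.266 → R2 fires; Q=7 Z=3 X=2 S=6
Draw 5: a1=0.286, a2=0.980, a3=0.846, a0=2.112; τ=−ln(0.2881)/2.112=0.589 → t=1.257; u2·a0=0.3572·2.112=0.754; a1=0.286 < 0.754 ≤ a1+a2=1.266 → R2 fires; Q=7 Z=3 X=2 S=7
Draw 6: a1=0.286, a2=0.980, a3=0.846, a0=2.112; τ=−ln(0.6701)/2.112=0.190 → t=1.447; u2·a0=0.3086·2.112=0.652; a1=0.286 < 0.652 ≤ a1+a2=1.266 → R2 fires; Q=7 Z=3 X=2 S=8
Draw 7: a1=0.286, a2=0.980, a3=0.846, a0=2.112; τ=−ln(0.2149)/2.112=0.728 → t=2.175; u2·a0=0.6229·2.112=1.316; a1+a2=1.266 < 1.316 ≤ a1+…+a3=2.112 → R3 fires; Q=7 Z=3 X=1 S=9
Draw 8: a1=0.143, a2=0.490, a3=0.423, a0=1.056; τ=−ln(0.4179)/1.056=0.826 → t=3.001 > T=2.76: stop.
X first becomes ≤ 2 when it reaches 2 at the event at t=0.517.

Threshold first reached at t = 0.517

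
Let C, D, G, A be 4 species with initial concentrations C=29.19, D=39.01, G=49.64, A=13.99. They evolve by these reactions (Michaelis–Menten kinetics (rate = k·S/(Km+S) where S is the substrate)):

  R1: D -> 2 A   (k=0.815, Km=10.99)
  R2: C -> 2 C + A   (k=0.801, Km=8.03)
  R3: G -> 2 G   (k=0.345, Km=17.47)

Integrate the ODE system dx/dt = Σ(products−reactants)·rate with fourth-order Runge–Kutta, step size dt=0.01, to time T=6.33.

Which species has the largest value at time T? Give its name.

RK4 with dt=0.01: 633 steps to T=6.33. Trajectory (selected grid times):
t=0.00: C=29.19 D=39.01 G=49.64 A=13.99
t=0.70: C=29.63 D=38.57 G=49.82 A=15.32
t=1.41: C=30.08 D=38.12 G=50.00 A=16.67
t=2.11: C=30.52 D=37.67 G=50.18 A=17.99
t=2.81: C=30.97 D=37.23 G=50.36 A=19.32
t=3.52: C=31.42 D=36.79 G=50.54 A=20.67
t=4.22: C=31.87 D=36.35 G=50.72 A=21.99
t=4.92: C=32.31 D=35.91 G=50.90 A=23.31
t=5.63: C=32.77 D=35.47 G=51.08 A=24.66
t=6.33: C=33.22 D=35.03 G=51.26 A=25.98
At T=6.33: C=33.22 D=35.03 G=51.26 A=25.98; the largest is G.

Dominant species at T: G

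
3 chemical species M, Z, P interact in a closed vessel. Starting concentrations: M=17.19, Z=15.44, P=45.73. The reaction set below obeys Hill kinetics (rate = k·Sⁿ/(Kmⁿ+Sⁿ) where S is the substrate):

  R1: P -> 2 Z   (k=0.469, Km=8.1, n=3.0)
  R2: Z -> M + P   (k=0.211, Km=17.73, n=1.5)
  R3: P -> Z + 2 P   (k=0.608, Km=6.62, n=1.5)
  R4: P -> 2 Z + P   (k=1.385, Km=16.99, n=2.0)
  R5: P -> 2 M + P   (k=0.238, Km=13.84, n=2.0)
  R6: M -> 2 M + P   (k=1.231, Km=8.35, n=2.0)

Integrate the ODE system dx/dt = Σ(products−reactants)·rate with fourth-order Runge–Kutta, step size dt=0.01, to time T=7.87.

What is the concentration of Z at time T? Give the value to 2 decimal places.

Z at T = 45.84

RK4 with dt=0.01: 787 steps to T=7.87. Trajectory (selected grid times):
t=0.00: M=17.19 Z=15.44 P=45.73
t=0.87: M=18.54 Z=18.79 P=46.79
t=1.75: M=19.94 Z=22.17 P=47.91
t=2.62: M=21.35 Z=25.52 P=49.04
t=3.50: M=22.81 Z=28.92 P=50.20
t=4.37: M=24.27 Z=32.27 P=51.38
t=5.25: M=25.78 Z=35.68 P=52.59
t=6.12: M=27.28 Z=39.04 P=53.80
t=7.00: M=28.81 Z=42.46 P=55.05
t=7.87: M=30.34 Z=45.84 P=56.28
Read off Z at T=7.87: 45.84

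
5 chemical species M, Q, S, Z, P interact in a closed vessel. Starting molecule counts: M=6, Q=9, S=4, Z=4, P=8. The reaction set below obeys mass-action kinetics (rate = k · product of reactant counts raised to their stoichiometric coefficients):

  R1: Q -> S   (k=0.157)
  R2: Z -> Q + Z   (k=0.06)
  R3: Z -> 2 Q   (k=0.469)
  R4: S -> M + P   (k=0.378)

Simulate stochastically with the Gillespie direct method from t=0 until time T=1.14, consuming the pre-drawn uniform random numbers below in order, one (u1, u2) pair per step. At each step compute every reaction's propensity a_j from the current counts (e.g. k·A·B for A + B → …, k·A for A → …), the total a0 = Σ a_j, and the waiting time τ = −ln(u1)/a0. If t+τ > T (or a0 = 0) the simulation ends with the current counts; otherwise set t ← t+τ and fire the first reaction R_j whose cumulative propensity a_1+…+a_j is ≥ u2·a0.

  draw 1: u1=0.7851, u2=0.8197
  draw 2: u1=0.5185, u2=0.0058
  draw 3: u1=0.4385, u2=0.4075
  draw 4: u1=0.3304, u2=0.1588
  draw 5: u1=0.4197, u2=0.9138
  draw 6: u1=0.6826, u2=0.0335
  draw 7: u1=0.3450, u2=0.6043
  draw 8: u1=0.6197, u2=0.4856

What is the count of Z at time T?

Z at T = 3

t=0.000: M=6 Q=9 S=4 Z=4 P=8
Draw 1: a1=1.413, a2=0.240, a3=1.876, a4=1.512, a0=5.041; τ=−ln(0.7851)/5.041=0.048 → t=0.048; u2·a0=0.8197·5.041=4.132; a1+…+a3=3.529 < 4.132 ≤ a1+…+a4=5.041 → R4 fires; M=7 Q=9 S=3 Z=4 P=9
Draw 2: a1=1.413, a2=0.240, a3=1.876, a4=1.134, a0=4.663; τ=−ln(0.5185)/4.663=0.141 → t=0.189; u2·a0=0.0058·4.663=0.027 ≤ a1=1.413 → R1 fires; M=7 Q=8 S=4 Z=4 P=9
Draw 3: a1=1.256, a2=0.240, a3=1.876, a4=1.512, a0=4.884; τ=−ln(0.4385)/4.884=0.169 → t=0.358; u2·a0=0.4075·4.884=1.990; a1+a2=1.496 < 1.990 ≤ a1+…+a3=3.372 → R3 fires; M=7 Q=10 S=4 Z=3 P=9
Draw 4: a1=1.570, a2=0.180, a3=1.407, a4=1.512, a0=4.669; τ=−ln(0.3304)/4.669=0.237 → t=0.595; u2·a0=0.1588·4.669=0.741 ≤ a1=1.570 → R1 fires; M=7 Q=9 S=5 Z=3 P=9
Draw 5: a1=1.413, a2=0.180, a3=1.407, a4=1.890, a0=4.890; τ=−ln(0.4197)/4.890=0.178 → t=0.772; u2·a0=0.9138·4.890=4.468; a1+…+a3=3.000 < 4.468 ≤ a1+…+a4=4.890 → R4 fires; M=8 Q=9 S=4 Z=3 P=10
Draw 6: a1=1.413, a2=0.180, a3=1.407, a4=1.512, a0=4.512; τ=−ln(0.6826)/4.512=0.085 → t=0.857; u2·a0=0.0335·4.512=0.151 ≤ a1=1.413 → R1 fires; M=8 Q=8 S=5 Z=3 P=10
Draw 7: a1=1.256, a2=0.180, a3=1.407, a4=1.890, a0=4.733; τ=−ln(0.3450)/4.733=0.225 → t=1.082; u2·a0=0.6043·4.733=2.860; a1+…+a3=2.843 < 2.860 ≤ a1+…+a4=4.733 → R4 fires; M=9 Q=8 S=4 Z=3 P=11
Draw 8: a1=1.256, a2=0.180, a3=1.407, a4=1.512, a0=4.355; τ=−ln(0.6197)/4.355=0.110 → t=1.192 > T=1.14: stop.
Read off Z at T=1.14: 3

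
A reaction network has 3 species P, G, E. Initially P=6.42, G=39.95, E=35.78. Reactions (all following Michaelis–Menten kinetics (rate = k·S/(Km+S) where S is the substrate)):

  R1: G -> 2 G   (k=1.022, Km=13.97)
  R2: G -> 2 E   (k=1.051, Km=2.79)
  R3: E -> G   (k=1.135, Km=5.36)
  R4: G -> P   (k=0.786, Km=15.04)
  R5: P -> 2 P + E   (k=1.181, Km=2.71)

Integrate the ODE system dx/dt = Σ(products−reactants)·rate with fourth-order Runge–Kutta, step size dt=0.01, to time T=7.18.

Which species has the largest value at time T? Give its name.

RK4 with dt=0.01: 718 steps to T=7.18. Trajectory (selected grid times):
t=0.00: P=6.42 G=39.95 E=35.78
t=0.80: P=7.56 G=40.10 E=37.24
t=1.60: P=8.72 G=40.26 E=38.73
t=2.39: P=9.90 G=40.42 E=40.21
t=3.19: P=11.11 G=40.59 E=41.73
t=3.99: P=12.33 G=40.76 E=43.27
t=4.79: P=13.57 G=40.93 E=44.81
t=5.58: P=14.81 G=41.10 E=46.35
t=6.38: P=16.08 G=41.28 E=47.91
t=7.18: P=17.35 G=41.46 E=49.48
At T=7.18: P=17.35 G=41.46 E=49.48; the largest is E.

Dominant species at T: E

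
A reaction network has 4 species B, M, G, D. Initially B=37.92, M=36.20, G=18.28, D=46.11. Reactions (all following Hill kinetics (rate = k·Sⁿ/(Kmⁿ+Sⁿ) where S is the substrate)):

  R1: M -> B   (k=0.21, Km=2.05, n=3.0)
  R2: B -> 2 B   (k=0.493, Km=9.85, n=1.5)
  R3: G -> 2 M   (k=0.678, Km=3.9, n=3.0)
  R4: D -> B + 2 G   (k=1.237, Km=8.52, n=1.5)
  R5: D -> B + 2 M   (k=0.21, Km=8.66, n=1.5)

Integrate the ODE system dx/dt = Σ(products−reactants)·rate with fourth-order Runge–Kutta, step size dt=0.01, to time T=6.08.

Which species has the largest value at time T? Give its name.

RK4 with dt=0.01: 608 steps to T=6.08. Trajectory (selected grid times):
t=0.00: B=37.92 M=36.20 G=18.28 D=46.11
t=0.68: B=39.27 M=37.23 G=19.38 D=45.20
t=1.35: B=40.60 M=38.26 G=20.46 D=44.30
t=2.03: B=41.95 M=39.29 G=21.55 D=43.40
t=2.70: B=43.28 M=40.31 G=22.62 D=42.51
t=3.38: B=44.62 M=41.35 G=23.71 D=41.61
t=4.05: B=45.95 M=42.37 G=24.77 D=40.72
t=4.73: B=47.30 M=43.40 G=25.84 D=39.82
t=5.40: B=48.62 M=44.42 G=26.89 D=38.94
t=6.08: B=49.96 M=45.46 G=27.96 D=38.05
At T=6.08: B=49.96 M=45.46 G=27.96 D=38.05; the largest is B.

Dominant species at T: B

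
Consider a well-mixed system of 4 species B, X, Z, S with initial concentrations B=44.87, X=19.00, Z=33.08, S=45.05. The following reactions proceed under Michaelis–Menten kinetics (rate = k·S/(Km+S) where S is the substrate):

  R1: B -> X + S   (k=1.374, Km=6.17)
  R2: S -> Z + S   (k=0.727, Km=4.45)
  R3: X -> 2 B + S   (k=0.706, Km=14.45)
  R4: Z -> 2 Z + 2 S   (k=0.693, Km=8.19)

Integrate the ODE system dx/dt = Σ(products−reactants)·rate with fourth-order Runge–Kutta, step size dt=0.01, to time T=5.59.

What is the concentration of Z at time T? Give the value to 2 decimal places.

RK4 with dt=0.01: 559 steps to T=5.59. Trajectory (selected grid times):
t=0.00: B=44.87 X=19.00 Z=33.08 S=45.05
t=0.62: B=44.62 X=19.50 Z=33.84 S=46.74
t=1.24: B=44.38 X=19.99 Z=34.59 S=48.43
t=1.86: B=44.14 X=20.49 Z=35.36 S=50.13
t=2.48: B=43.91 X=20.98 Z=36.12 S=51.84
t=3.11: B=43.68 X=21.47 Z=36.90 S=53.57
t=3.73: B=43.46 X=21.95 Z=37.67 S=55.29
t=4.35: B=43.24 X=22.43 Z=38.44 S=57.00
t=4.97: B=43.03 X=22.91 Z=39.21 S=58.73
t=5.59: B=42.83 X=23.39 Z=39.99 S=60.45
Read off Z at T=5.59: 39.99

Z at T = 39.99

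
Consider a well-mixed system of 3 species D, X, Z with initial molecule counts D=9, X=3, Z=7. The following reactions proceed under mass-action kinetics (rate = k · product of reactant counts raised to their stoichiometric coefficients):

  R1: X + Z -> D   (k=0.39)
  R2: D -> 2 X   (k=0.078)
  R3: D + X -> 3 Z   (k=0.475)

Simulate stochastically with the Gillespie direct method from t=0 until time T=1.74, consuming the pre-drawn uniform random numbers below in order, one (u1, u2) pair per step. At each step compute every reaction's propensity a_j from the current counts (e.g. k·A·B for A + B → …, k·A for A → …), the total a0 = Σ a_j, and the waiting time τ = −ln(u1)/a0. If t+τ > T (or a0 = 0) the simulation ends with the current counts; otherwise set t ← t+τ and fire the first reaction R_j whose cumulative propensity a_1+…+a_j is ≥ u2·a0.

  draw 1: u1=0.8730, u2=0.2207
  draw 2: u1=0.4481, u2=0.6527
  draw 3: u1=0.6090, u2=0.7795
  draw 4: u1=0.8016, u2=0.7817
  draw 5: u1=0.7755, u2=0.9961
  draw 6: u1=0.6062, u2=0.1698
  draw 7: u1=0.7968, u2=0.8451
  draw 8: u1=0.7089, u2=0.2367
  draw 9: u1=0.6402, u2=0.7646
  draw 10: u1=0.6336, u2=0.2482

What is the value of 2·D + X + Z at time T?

Value at T = 28

Check how each reaction changes W = 2·D + X + Z (weight of products minus weight of reactants):
R1: X + Z -> D: (2·1) − (1·1 + 1·1) = 2 − 2 = 0
R2: D -> 2 X: (1·2) − (2·1) = 2 − 2 = 0
R3: D + X -> 3 Z: (1·3) − (2·1 + 1·1) = 3 − 3 = 0
Every reaction leaves W unchanged, so W is conserved and no simulation is needed: W(T) = W(0) = 2·9 + 3 + 7 = 28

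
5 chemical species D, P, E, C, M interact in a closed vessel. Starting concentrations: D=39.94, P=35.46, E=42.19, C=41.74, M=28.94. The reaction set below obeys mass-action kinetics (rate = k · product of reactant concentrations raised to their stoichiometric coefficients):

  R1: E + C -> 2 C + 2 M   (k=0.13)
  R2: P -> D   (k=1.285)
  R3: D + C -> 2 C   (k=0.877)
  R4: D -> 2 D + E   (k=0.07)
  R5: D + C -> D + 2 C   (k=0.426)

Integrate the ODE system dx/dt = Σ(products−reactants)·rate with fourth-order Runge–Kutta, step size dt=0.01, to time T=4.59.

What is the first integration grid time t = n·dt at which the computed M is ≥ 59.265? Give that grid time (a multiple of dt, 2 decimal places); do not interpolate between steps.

Threshold first reached at t = 0.04

RK4 with dt=0.01: 459 steps to T=4.59. Trajectory (selected grid times):
t=0.00: D=39.94 P=35.46 E=42.19 C=41.74 M=28.94
t=0.03: D=5.78 P=34.12 E=31.24 C=105.55 M=50.93
t=0.04: D=2.49 P=33.68 E=27.05 C=115.27 M=59.31
t=0.51: D=0.16 P=18.41 E=0.00 C=168.49 M=113.42
t=1.02: D=0.08 P=9.56 E=0.00 C=181.78 M=113.44
t=1.53: D=0.04 P=4.96 E=0.00 C=188.67 M=113.44
t=2.04: D=0.02 P=2.58 E=0.00 C=192.25 M=113.44
t=2.55: D=0.01 P=1.34 E=0.00 C=194.11 M=113.44
t=3.06: D=0.01 P=0.70 E=0.00 C=195.07 M=113.44
t=3.57: D=0.00 P=0.36 E=0.00 C=195.57 M=113.44
t=4.08: D=0.00 P=0.19 E=0.00 C=195.83 M=113.44
t=4.59: D=0.00 P=0.10 E=0.00 C=195.96 M=113.44
M(0.03)=50.928 < 59.265 but M(0.04)=59.312 ≥ 59.265, so the first grid time is t=0.04.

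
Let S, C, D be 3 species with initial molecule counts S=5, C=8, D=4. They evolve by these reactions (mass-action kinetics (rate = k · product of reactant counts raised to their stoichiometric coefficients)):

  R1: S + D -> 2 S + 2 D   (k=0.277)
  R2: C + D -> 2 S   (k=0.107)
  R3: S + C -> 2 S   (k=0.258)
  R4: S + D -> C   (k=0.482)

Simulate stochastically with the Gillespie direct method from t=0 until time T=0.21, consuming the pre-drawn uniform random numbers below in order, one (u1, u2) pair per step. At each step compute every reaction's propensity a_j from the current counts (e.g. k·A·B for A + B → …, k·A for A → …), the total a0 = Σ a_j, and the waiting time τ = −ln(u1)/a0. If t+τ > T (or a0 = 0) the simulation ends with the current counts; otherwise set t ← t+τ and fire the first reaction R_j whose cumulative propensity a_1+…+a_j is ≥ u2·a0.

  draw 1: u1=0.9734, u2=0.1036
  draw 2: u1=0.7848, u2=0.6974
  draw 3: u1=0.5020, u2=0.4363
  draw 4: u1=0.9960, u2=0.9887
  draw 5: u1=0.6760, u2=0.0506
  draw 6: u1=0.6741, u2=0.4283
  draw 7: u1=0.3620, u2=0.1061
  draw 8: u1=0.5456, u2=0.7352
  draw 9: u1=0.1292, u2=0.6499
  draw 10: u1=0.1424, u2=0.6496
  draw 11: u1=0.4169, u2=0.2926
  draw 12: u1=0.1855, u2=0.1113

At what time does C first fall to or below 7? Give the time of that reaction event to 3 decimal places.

Threshold first reached at t = 0.187

t=0.000: S=5 C=8 D=4
Draw 1: a1=5.540, a2=3.424, a3=10.320, a4=9.640, a0=28.924; τ=−ln(0.9734)/28.924=0.001 → t=0.001; u2·a0=0.1036·28.924=2.997 ≤ a1=5.540 → R1 fires; S=6 C=8 D=5
Draw 2: a1=8.310, a2=4.280, a3=12.384, a4=14.460, a0=39.434; τ=−ln(0.7848)/39.434=0.006 → t=0.007; u2·a0=0.6974·39.434=27.501; a1+…+a3=24.974 < 27.501 ≤ a1+…+a4=39.434 → R4 fires; S=5 C=9 D=4
Draw 3: a1=5.540, a2=3.852, a3=11.610, a4=9.640, a0=30.642; τ=−ln(0.5020)/30.642=0.022 → t=0.030; u2·a0=0.4363·30.642=13.369; a1+a2=9.392 < 13.369 ≤ a1+…+a3=21.002 → R3 fires; S=6 C=8 D=4
Draw 4: a1=6.648, a2=3.424, a3=12.384, a4=11.568, a0=34.024; τ=−ln(0.9960)/34.024=0.000 → t=0.030; u2·a0=0.9887·34.024=33.640; a1+…+a3=22.456 < 33.640 ≤ a1+…+a4=34.024 → R4 fires; S=5 C=9 D=3
Draw 5: a1=4.155, a2=2.889, a3=11.610, a4=7.230, a0=25.884; τ=−ln(0.6760)/25.884=0.015 → t=0.045; u2·a0=0.0506·25.884=1.310 ≤ a1=4.155 → R1 fires; S=6 C=9 D=4
Draw 6: a1=6.648, a2=3.852, a3=13.932, a4=11.568, a0=36.000; τ=−ln(0.6741)/36.000=0.011 → t=0.056; u2·a0=0.4283·36.000=15.419; a1+a2=10.500 < 15.419 ≤ a1+…+a3=24.432 → R3 fires; S=7 C=8 D=4
Draw 7: a1=7.756, a2=3.424, a3=14.448, a4=13.496, a0=39.124; τ=−ln(0.3620)/39.124=0.026 → t=0.082; u2·a0=0.1061·39.124=4.151 ≤ a1=7.756 → R1 fires; S=8 C=8 D=5
Draw 8: a1=11.080, a2=4.280, a3=16.512, a4=19.280, a0=51.152; τ=−ln(0.5456)/51.152=0.012 → t=0.094; u2·a0=0.7352·51.152=37.607; a1+…+a3=31.872 < 37.607 ≤ a1+…+a4=51.152 → R4 fires; S=7 C=9 D=4
Draw 9: a1=7.756, a2=3.852, a3=16.254, a4=13.496, a0=41.358; τ=−ln(0.1292)/41.358=0.049 → t=0.143; u2·a0=0.6499·41.358=26.879; a1+a2=11.608 < 26.879 ≤ a1+…+a3=27.862 → R3 fires; S=8 C=8 D=4
Draw 10: a1=8.864, a2=3.424, a3=16.512, a4=15.424, a0=44.224; τ=−ln(0.1424)/44.224=0.044 → t=0.187; u2·a0=0.6496·44.224=28.728; a1+a2=12.288 < 28.728 ≤ a1+…+a3=28.800 → R3 fires; S=9 C=7 D=4
Draw 11: a1=9.972, a2=2.996, a3=16.254, a4=17.352, a0=46.574; τ=−ln(0.4169)/46.574=0.019 → t=0.206; u2·a0=0.2926·46.574=13.628; a1+a2=12.968 < 13.628 ≤ a1+…+a3=29.222 → R3 fires; S=10 C=6 D=4
Draw 12: a1=11.080, a2=2.568, a3=15.480, a4=19.280, a0=48.408; τ=−ln(0.1855)/48.408=0.035 → t=0.241 > T=0.21: stop.
C first becomes ≤ 7 when it reaches 7 at the event at t=0.187.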